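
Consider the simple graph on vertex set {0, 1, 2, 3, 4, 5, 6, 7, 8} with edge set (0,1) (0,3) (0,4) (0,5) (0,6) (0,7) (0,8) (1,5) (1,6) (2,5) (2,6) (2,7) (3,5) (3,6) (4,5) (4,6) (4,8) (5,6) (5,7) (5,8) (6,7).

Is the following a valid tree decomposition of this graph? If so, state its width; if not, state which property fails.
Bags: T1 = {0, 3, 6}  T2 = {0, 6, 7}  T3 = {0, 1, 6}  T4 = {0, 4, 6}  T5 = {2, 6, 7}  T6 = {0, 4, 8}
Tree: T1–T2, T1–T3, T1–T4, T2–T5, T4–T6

No — vertex 5 appears in no bag.

A tree decomposition must satisfy three properties: every vertex lies in some bag; for every edge, both endpoints lie together in some bag; and for every vertex, the bags containing it form a connected subtree. Here vertex 5 appears in no bag, so the decomposition is invalid.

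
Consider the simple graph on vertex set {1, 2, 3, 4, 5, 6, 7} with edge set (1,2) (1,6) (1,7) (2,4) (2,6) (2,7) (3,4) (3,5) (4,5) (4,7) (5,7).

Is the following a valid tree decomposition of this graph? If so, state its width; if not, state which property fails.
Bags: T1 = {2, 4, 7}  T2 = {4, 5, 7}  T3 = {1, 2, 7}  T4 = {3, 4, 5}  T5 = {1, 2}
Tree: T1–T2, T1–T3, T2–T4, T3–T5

No — vertex 6 appears in no bag.

A tree decomposition must satisfy three properties: every vertex lies in some bag; for every edge, both endpoints lie together in some bag; and for every vertex, the bags containing it form a connected subtree. Here vertex 6 appears in no bag, so the decomposition is invalid.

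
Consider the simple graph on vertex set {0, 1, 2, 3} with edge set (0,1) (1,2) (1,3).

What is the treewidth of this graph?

A width-1 tree decomposition is:
Bags: B1 = {0, 1}  B2 = {1, 3}  B3 = {1, 2}
Tree: B1–B2, B2–B3
The largest bag has 2 vertices, giving width 1; this decomposition certifies tw(G) ≤ 1. Any graph with an edge has treewidth ≥ 1, and G has the edge 1–0. Combining the bounds, tw(G) = 1.

1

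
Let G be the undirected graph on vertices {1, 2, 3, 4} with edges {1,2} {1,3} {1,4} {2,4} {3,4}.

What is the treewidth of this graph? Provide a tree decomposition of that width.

The largest bag has 3 vertices, giving width 2; this decomposition certifies tw(G) ≤ 2. For the lower bound, the 3 vertices {1, 2, 4} are pairwise adjacent, and any tree decomposition puts a clique entirely inside one bag — forcing width ≥ 2. The upper and lower bounds meet at 2, so that is the treewidth.

Treewidth 2.
One such decomposition:
Bags: B1 = {1, 2, 4}  B2 = {1, 3, 4}
Tree: B1–B2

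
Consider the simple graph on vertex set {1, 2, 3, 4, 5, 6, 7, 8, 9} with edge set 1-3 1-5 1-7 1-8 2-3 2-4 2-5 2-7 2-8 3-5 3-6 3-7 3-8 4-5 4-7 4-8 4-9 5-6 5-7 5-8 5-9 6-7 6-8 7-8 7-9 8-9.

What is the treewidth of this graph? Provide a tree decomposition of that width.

Treewidth 4.
One optimal decomposition is:
Bags: B1 = {2, 3, 5, 7, 8}  B2 = {3, 5, 6, 7, 8}  B3 = {2, 4, 5, 7, 8}  B4 = {4, 5, 7, 8, 9}  B5 = {1, 3, 5, 7, 8}
Tree: B1–B2, B1–B3, B3–B4, B1–B5

Every bag has size at most 5, so the width is 5 − 1 = 4 and tw(G) ≤ 4. On the other hand G contains the 5-clique {4, 5, 7, 8, 9}. A clique must lie in a single bag of any decomposition, so no decomposition can have width below 4. Combining the bounds, tw(G) = 4.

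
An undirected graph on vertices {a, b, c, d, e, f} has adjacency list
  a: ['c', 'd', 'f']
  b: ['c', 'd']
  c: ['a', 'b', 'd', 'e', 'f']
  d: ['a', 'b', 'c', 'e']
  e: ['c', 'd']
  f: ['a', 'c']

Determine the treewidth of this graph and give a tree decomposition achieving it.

Treewidth 2.
Bags: B1 = {a, c, d}  B2 = {b, c, d}  B3 = {a, c, f}  B4 = {c, d, e}
Tree: B1–B2, B1–B3, B1–B4

Every bag has size at most 3, so the width is 3 − 1 = 2 and tw(G) ≤ 2. On the other hand G contains the 3-clique {c, d, e}. A clique must lie in a single bag of any decomposition, so no decomposition can have width below 2. Therefore the treewidth is 2.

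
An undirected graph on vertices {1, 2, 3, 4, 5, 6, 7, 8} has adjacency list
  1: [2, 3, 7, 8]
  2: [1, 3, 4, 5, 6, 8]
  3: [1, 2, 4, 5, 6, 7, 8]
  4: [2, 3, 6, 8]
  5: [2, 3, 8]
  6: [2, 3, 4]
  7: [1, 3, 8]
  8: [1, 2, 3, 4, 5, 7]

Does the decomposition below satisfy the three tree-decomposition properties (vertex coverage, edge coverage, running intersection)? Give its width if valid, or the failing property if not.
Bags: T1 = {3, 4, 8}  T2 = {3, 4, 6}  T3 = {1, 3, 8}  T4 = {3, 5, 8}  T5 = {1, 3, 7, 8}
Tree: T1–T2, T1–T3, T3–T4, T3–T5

No — vertex 2 appears in no bag.

A tree decomposition must satisfy three properties: every vertex lies in some bag; for every edge, both endpoints lie together in some bag; and for every vertex, the bags containing it form a connected subtree. Here vertex 2 appears in no bag, so the decomposition is invalid.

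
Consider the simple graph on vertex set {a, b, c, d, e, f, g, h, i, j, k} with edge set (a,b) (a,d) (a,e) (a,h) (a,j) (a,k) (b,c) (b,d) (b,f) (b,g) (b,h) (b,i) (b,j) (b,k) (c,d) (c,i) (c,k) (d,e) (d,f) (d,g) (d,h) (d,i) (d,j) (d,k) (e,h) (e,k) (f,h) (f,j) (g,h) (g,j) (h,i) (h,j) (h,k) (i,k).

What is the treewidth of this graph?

A width-4 tree decomposition is:
Bags: B1 = {a, b, d, h, k}  B2 = {a, b, d, h, j}  B3 = {b, d, h, i, k}  B4 = {b, c, d, i, k}  B5 = {b, d, f, h, j}  B6 = {a, d, e, h, k}  B7 = {b, d, g, h, j}
Tree: B1–B2, B1–B3, B3–B4, B2–B5, B1–B6, B2–B7
Every bag has size at most 5, so the width is 5 − 1 = 4 and tw(G) ≤ 4. On the other hand G contains the 5-clique {a, d, e, h, k}. A clique must lie in a single bag of any decomposition, so no decomposition can have width below 4. The upper and lower bounds meet at 4, so that is the treewidth.

4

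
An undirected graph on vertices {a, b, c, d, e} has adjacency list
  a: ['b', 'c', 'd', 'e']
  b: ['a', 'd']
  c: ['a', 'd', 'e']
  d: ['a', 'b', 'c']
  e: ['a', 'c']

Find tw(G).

2

A width-2 tree decomposition is:
Bags: B1 = {a, c, d}  B2 = {a, b, d}  B3 = {a, c, e}
Tree: B1–B2, B1–B3
Every bag has size at most 3, so the width is 3 − 1 = 2 and tw(G) ≤ 2. On the other hand G contains the 3-clique {a, c, d}. A clique must lie in a single bag of any decomposition, so no decomposition can have width below 2. Hence tw(G) = 2 exactly.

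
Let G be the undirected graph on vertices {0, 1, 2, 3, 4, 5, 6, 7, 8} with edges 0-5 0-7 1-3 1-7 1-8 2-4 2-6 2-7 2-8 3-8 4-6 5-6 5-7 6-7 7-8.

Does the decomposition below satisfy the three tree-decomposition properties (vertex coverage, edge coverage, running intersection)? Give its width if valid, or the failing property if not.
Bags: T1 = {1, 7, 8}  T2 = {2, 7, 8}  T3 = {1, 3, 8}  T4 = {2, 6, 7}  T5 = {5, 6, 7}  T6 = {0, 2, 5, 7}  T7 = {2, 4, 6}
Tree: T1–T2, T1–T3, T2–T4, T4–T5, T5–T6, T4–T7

A tree decomposition must satisfy three properties: every vertex lies in some bag; for every edge, both endpoints lie together in some bag; and for every vertex, the bags containing it form a connected subtree. Here bags containing vertex 2 are not connected in the tree, so the decomposition is invalid.

No — bags containing vertex 2 are not connected in the tree.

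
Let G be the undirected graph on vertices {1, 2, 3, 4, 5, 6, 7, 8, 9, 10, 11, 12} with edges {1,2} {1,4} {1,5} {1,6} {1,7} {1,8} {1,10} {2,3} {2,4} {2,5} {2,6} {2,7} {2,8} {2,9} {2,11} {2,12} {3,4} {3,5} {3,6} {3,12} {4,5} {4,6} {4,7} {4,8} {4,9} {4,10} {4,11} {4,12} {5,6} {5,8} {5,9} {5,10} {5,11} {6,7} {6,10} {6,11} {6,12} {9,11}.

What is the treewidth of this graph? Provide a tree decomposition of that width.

Every bag has size at most 5, so the width is 5 − 1 = 4 and tw(G) ≤ 4. For the lower bound, the 5 vertices {2, 3, 4, 6, 12} are pairwise adjacent, and any tree decomposition puts a clique entirely inside one bag — forcing width ≥ 4. Therefore the treewidth is 4.

Treewidth 4.
One such decomposition:
Bags: B1 = {2, 4, 5, 6, 11}  B2 = {1, 2, 4, 5, 6}  B3 = {2, 3, 4, 5, 6}  B4 = {1, 4, 5, 6, 10}  B5 = {1, 2, 4, 6, 7}  B6 = {1, 2, 4, 5, 8}  B7 = {2, 3, 4, 6, 12}  B8 = {2, 4, 5, 9, 11}
Tree: B1–B2, B1–B3, B2–B4, B2–B5, B2–B6, B3–B7, B1–B8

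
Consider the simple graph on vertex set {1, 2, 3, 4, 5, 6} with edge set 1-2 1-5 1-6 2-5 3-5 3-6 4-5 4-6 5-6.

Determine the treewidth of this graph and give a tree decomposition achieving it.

The largest bag has 3 vertices, giving width 2; this decomposition certifies tw(G) ≤ 2. For the lower bound, the 3 vertices {1, 2, 5} are pairwise adjacent, and any tree decomposition puts a clique entirely inside one bag — forcing width ≥ 2. Combining the bounds, tw(G) = 2.

Treewidth 2.
One optimal decomposition is:
Bags: B1 = {4, 5, 6}  B2 = {3, 5, 6}  B3 = {1, 5, 6}  B4 = {1, 2, 5}
Tree: B1–B2, B1–B3, B3–B4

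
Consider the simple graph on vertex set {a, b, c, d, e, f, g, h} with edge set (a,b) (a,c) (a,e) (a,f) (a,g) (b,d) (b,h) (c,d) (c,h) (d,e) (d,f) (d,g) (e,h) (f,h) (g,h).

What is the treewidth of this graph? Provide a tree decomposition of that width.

Treewidth 3.
One such decomposition:
Bags: B1 = {a, b, d, h}  B2 = {a, d, e, h}  B3 = {a, c, d, h}  B4 = {a, d, g, h}  B5 = {a, d, f, h}
Tree: B1–B2, B2–B3, B3–B4, B4–B5

The largest bag has 4 vertices, giving width 3; this decomposition certifies tw(G) ≤ 3. For the lower bound: the 4 vertex sets {b,h}, {a,e}, {d}, {c} are disjoint, each induces a connected subgraph, and every pair is joined by at least one edge of G. Contracting each set to a single vertex therefore yields K_{4} as a minor, and since treewidth is minor-monotone, tw(G) ≥ tw(K_{4}) = 3. Therefore the treewidth is 3.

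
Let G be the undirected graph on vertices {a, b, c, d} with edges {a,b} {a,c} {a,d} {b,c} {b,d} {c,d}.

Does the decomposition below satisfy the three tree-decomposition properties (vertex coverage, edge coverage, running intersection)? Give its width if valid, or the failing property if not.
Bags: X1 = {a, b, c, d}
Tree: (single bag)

Yes; width 3.

Checking the three conditions: (i) the bags cover all of {a, b, c, d}; (ii) for each edge, some bag contains both endpoints; (iii) the bags containing any fixed vertex form a subtree. All hold, so the decomposition is valid with width 4 − 1 = 3.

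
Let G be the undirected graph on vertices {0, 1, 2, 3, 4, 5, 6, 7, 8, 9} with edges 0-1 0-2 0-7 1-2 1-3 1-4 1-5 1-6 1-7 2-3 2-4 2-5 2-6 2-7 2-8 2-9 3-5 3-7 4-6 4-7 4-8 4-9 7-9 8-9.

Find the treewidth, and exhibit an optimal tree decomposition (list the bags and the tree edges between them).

Each bag holds 4 vertices, so the decomposition has width 3, which upper-bounds the treewidth. For the lower bound, the 4 vertices {2, 4, 8, 9} are pairwise adjacent, and any tree decomposition puts a clique entirely inside one bag — forcing width ≥ 3. Hence tw(G) = 3 exactly.

Treewidth 3.
One such decomposition:
Bags: B1 = {1, 2, 4, 7}  B2 = {0, 1, 2, 7}  B3 = {2, 4, 7, 9}  B4 = {1, 2, 4, 6}  B5 = {2, 4, 8, 9}  B6 = {1, 2, 3, 7}  B7 = {1, 2, 3, 5}
Tree: B1–B2, B1–B3, B1–B4, B3–B5, B2–B6, B6–B7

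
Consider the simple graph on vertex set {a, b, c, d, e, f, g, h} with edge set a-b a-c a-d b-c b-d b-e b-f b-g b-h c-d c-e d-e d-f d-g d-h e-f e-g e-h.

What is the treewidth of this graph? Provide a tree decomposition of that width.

Treewidth 3.
Bags: B1 = {b, d, e, h}  B2 = {b, d, e, g}  B3 = {b, c, d, e}  B4 = {a, b, c, d}  B5 = {b, d, e, f}
Tree: B1–B2, B2–B3, B3–B4, B3–B5

Each bag holds 4 vertices, so the decomposition has width 3, which upper-bounds the treewidth. For the lower bound, the 4 vertices {b, d, e, g} are pairwise adjacent, and any tree decomposition puts a clique entirely inside one bag — forcing width ≥ 3. Hence tw(G) = 3 exactly.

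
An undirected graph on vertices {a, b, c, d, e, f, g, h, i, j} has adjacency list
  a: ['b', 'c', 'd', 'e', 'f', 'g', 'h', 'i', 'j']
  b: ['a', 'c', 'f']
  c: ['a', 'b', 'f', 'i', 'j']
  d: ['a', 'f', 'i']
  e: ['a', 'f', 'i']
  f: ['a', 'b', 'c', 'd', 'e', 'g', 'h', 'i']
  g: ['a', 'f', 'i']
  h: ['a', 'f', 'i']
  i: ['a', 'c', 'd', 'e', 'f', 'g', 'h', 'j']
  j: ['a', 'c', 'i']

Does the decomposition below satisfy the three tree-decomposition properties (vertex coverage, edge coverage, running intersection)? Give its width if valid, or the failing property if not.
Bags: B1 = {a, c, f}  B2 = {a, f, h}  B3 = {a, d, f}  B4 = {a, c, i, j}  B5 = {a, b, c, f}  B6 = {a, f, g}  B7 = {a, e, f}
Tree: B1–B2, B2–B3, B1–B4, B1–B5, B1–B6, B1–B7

A tree decomposition must satisfy three properties: every vertex lies in some bag; for every edge, both endpoints lie together in some bag; and for every vertex, the bags containing it form a connected subtree. Here edge (i,f) lies in no bag, so the decomposition is invalid.

No — edge (i,f) lies in no bag.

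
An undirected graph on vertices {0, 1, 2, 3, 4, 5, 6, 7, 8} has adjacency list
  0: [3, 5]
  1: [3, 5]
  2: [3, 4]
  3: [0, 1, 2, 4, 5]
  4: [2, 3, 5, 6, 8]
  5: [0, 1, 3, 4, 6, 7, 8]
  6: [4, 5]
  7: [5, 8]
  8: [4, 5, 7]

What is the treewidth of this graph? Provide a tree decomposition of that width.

Every bag has size at most 3, so the width is 3 − 1 = 2 and tw(G) ≤ 2. On the other hand G contains the 3-clique {2, 3, 4}. A clique must lie in a single bag of any decomposition, so no decomposition can have width below 2. The upper and lower bounds meet at 2, so that is the treewidth.

Treewidth 2.
One such decomposition:
Bags: B1 = {3, 4, 5}  B2 = {4, 5, 8}  B3 = {2, 3, 4}  B4 = {4, 5, 6}  B5 = {1, 3, 5}  B6 = {0, 3, 5}  B7 = {5, 7, 8}
Tree: B1–B2, B1–B3, B1–B4, B1–B5, B5–B6, B2–B7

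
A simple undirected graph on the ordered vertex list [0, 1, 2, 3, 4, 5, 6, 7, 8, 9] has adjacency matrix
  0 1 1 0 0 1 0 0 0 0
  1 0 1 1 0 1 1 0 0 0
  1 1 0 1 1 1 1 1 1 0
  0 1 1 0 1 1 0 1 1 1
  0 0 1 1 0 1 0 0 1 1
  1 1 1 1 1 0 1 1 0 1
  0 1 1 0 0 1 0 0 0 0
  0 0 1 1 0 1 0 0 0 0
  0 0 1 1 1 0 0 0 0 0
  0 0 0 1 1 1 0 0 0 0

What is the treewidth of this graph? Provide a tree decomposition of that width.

Every bag has size at most 4, so the width is 4 − 1 = 3 and tw(G) ≤ 3. Conversely, {3, 4, 5, 9} is a clique of size 4, and the vertices of any clique must share a bag in every tree decomposition; so some bag has ≥ 4 vertices and tw(G) ≥ 3. Hence tw(G) = 3 exactly.

Treewidth 3.
One optimal decomposition is:
Bags: B1 = {2, 3, 4, 5}  B2 = {2, 3, 4, 8}  B3 = {1, 2, 3, 5}  B4 = {3, 4, 5, 9}  B5 = {0, 1, 2, 5}  B6 = {2, 3, 5, 7}  B7 = {1, 2, 5, 6}
Tree: B1–B2, B1–B3, B1–B4, B3–B5, B1–B6, B5–B7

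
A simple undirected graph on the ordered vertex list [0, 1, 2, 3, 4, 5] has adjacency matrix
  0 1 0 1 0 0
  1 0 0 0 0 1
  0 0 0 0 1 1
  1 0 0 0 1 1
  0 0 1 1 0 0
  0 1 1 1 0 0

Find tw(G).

2

A width-2 tree decomposition is:
Bags: B1 = {2, 4, 5}  B2 = {3, 4, 5}  B3 = {1, 3, 5}  B4 = {0, 1, 3}
Tree: B1–B2, B2–B3, B3–B4
Each bag holds 3 vertices, so the decomposition has width 2, which upper-bounds the treewidth. The edges 2–4–3–5–2 form a cycle, so G is not a tree and its treewidth is at least 2. Combining the bounds, tw(G) = 2.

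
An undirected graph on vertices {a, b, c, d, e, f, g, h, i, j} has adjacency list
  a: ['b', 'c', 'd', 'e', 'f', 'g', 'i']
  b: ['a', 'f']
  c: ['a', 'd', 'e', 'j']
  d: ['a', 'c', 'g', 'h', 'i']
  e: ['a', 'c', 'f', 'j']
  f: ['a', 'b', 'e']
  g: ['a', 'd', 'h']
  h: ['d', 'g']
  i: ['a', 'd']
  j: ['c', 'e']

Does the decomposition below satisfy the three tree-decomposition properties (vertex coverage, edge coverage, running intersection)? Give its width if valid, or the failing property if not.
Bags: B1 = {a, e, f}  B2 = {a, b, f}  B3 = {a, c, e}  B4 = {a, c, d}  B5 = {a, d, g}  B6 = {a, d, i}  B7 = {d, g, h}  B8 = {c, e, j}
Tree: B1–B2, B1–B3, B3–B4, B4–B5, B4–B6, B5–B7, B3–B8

Yes; width 2.

Every vertex of G appears in some bag (union = {a, b, c, d, e, f, g, h, i, j}); every edge is covered by a bag; and for each vertex v the set of bags containing v is connected in the bag tree. The decomposition is therefore valid. The largest bag has 3 vertices, so the width is 2.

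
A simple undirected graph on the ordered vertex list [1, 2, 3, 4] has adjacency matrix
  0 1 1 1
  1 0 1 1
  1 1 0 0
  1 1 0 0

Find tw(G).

2

A width-2 tree decomposition is:
Bags: B1 = {1, 2, 3}  B2 = {1, 2, 4}
Tree: B1–B2
Each bag holds 3 vertices, so the decomposition has width 2, which upper-bounds the treewidth. For the lower bound, the 3 vertices {1, 2, 3} are pairwise adjacent, and any tree decomposition puts a clique entirely inside one bag — forcing width ≥ 2. The upper and lower bounds meet at 2, so that is the treewidth.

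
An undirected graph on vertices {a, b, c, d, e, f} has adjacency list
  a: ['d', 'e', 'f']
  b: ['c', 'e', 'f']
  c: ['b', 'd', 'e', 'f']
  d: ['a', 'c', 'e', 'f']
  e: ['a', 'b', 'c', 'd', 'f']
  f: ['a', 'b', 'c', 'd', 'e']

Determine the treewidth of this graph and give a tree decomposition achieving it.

Treewidth 3.
One optimal decomposition is:
Bags: B1 = {c, d, e, f}  B2 = {b, c, e, f}  B3 = {a, d, e, f}
Tree: B1–B2, B1–B3

Every bag has size at most 4, so the width is 4 − 1 = 3 and tw(G) ≤ 3. Conversely, {c, d, e, f} is a clique of size 4, and the vertices of any clique must share a bag in every tree decomposition; so some bag has ≥ 4 vertices and tw(G) ≥ 3. The upper and lower bounds meet at 3, so that is the treewidth.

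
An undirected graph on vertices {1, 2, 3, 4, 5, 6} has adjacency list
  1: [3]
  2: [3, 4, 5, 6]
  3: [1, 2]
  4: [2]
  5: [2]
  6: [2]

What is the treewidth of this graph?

A width-1 tree decomposition is:
Bags: B1 = {2, 3}  B2 = {2, 5}  B3 = {1, 3}  B4 = {2, 6}  B5 = {2, 4}
Tree: B1–B2, B1–B3, B1–B4, B1–B5
Each bag holds 2 vertices, so the decomposition has width 1, which upper-bounds the treewidth. Any graph with an edge has treewidth ≥ 1, and G has the edge 2–3. The upper and lower bounds meet at 1, so that is the treewidth.

1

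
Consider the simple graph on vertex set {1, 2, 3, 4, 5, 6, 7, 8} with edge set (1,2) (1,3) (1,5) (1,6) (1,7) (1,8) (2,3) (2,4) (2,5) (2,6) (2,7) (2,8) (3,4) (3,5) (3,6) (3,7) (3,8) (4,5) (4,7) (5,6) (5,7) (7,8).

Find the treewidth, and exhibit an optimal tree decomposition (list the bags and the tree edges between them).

Treewidth 4.
Bags: B1 = {1, 2, 3, 5, 6}  B2 = {1, 2, 3, 5, 7}  B3 = {2, 3, 4, 5, 7}  B4 = {1, 2, 3, 7, 8}
Tree: B1–B2, B2–B3, B2–B4

Each bag holds 5 vertices, so the decomposition has width 4, which upper-bounds the treewidth. Conversely, {1, 2, 3, 7, 8} is a clique of size 5, and the vertices of any clique must share a bag in every tree decomposition; so some bag has ≥ 5 vertices and tw(G) ≥ 4. Hence tw(G) = 4 exactly.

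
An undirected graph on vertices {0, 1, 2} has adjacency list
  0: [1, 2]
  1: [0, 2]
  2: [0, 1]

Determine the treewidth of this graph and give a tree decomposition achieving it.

With just one bag of size 3, the width is 3 − 1 = 2, so tw(G) ≤ 2. For the lower bound, the 3 vertices {0, 1, 2} are pairwise adjacent, and any tree decomposition puts a clique entirely inside one bag — forcing width ≥ 2. The upper and lower bounds meet at 2, so that is the treewidth.

Treewidth 2.
Bags: B1 = {0, 1, 2}
Tree: (single bag)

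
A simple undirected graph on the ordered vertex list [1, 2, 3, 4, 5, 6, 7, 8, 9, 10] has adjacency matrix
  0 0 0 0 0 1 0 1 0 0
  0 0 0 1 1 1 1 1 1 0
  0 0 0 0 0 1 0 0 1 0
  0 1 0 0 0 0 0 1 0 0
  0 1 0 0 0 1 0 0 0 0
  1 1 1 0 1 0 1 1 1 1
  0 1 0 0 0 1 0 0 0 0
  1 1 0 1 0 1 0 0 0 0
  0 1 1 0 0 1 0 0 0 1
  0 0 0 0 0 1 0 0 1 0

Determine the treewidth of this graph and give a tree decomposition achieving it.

The largest bag has 3 vertices, giving width 2; this decomposition certifies tw(G) ≤ 2. For the lower bound, the 3 vertices {2, 4, 8} are pairwise adjacent, and any tree decomposition puts a clique entirely inside one bag — forcing width ≥ 2. Combining the bounds, tw(G) = 2.

Treewidth 2.
Bags: B1 = {2, 5, 6}  B2 = {2, 6, 9}  B3 = {3, 6, 9}  B4 = {6, 9, 10}  B5 = {2, 6, 8}  B6 = {2, 4, 8}  B7 = {2, 6, 7}  B8 = {1, 6, 8}
Tree: B1–B2, B2–B3, B2–B4, B2–B5, B5–B6, B1–B7, B5–B8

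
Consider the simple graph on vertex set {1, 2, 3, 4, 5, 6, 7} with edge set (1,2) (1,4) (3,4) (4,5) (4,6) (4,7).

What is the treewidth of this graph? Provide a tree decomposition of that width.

Treewidth 1.
Bags: B1 = {3, 4}  B2 = {4, 5}  B3 = {1, 4}  B4 = {4, 6}  B5 = {1, 2}  B6 = {4, 7}
Tree: B1–B2, B2–B3, B3–B4, B3–B5, B2–B6

The largest bag has 2 vertices, giving width 1; this decomposition certifies tw(G) ≤ 1. G has an edge, so its treewidth is at least 1. Therefore the treewidth is 1.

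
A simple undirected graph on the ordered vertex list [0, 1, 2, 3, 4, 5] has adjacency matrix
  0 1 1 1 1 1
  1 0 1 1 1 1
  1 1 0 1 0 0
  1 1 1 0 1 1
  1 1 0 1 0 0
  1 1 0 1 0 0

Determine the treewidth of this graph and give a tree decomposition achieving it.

Each bag holds 4 vertices, so the decomposition has width 3, which upper-bounds the treewidth. For the lower bound, the 4 vertices {0, 1, 2, 3} are pairwise adjacent, and any tree decomposition puts a clique entirely inside one bag — forcing width ≥ 3. Hence tw(G) = 3 exactly.

Treewidth 3.
One such decomposition:
Bags: B1 = {0, 1, 3, 5}  B2 = {0, 1, 2, 3}  B3 = {0, 1, 3, 4}
Tree: B1–B2, B2–B3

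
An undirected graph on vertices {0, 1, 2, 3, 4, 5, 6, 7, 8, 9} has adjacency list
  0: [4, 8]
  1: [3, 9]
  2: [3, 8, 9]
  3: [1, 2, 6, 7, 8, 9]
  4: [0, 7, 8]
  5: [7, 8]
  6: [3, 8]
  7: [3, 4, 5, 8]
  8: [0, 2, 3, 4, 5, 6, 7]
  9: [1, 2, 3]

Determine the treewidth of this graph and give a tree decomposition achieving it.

Treewidth 2.
One such decomposition:
Bags: B1 = {2, 3, 8}  B2 = {3, 6, 8}  B3 = {3, 7, 8}  B4 = {2, 3, 9}  B5 = {5, 7, 8}  B6 = {4, 7, 8}  B7 = {1, 3, 9}  B8 = {0, 4, 8}
Tree: B1–B2, B1–B3, B1–B4, B3–B5, B5–B6, B4–B7, B6–B8

Each bag holds 3 vertices, so the decomposition has width 2, which upper-bounds the treewidth. For the lower bound, the 3 vertices {0, 4, 8} are pairwise adjacent, and any tree decomposition puts a clique entirely inside one bag — forcing width ≥ 2. Hence tw(G) = 2 exactly.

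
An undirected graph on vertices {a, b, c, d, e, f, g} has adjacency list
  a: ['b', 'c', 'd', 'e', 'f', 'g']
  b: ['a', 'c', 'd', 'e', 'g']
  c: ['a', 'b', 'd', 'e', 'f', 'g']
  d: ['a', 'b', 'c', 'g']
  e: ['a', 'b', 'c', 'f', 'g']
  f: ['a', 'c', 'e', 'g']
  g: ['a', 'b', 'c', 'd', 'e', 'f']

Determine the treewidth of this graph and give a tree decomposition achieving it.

Treewidth 4.
Bags: B1 = {a, b, c, e, g}  B2 = {a, b, c, d, g}  B3 = {a, c, e, f, g}
Tree: B1–B2, B1–B3

Each bag holds 5 vertices, so the decomposition has width 4, which upper-bounds the treewidth. For the lower bound, the 5 vertices {a, b, c, d, g} are pairwise adjacent, and any tree decomposition puts a clique entirely inside one bag — forcing width ≥ 4. The upper and lower bounds meet at 4, so that is the treewidth.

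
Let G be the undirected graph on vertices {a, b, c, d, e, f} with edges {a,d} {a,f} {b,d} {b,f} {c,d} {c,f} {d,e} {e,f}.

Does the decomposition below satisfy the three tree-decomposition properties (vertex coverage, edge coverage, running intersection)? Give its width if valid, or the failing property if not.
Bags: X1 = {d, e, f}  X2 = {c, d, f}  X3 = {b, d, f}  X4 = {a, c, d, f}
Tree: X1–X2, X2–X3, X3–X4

A tree decomposition must satisfy three properties: every vertex lies in some bag; for every edge, both endpoints lie together in some bag; and for every vertex, the bags containing it form a connected subtree. Here bags containing vertex c are not connected in the tree, so the decomposition is invalid.

No — bags containing vertex c are not connected in the tree.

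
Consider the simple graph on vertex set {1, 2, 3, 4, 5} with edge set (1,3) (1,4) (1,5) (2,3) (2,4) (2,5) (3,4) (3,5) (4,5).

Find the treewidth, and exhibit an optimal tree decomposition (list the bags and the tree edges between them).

Treewidth 3.
Bags: B1 = {2, 3, 4, 5}  B2 = {1, 3, 4, 5}
Tree: B1–B2

Each bag holds 4 vertices, so the decomposition has width 3, which upper-bounds the treewidth. Conversely, {1, 3, 4, 5} is a clique of size 4, and the vertices of any clique must share a bag in every tree decomposition; so some bag has ≥ 4 vertices and tw(G) ≥ 3. The upper and lower bounds meet at 3, so that is the treewidth.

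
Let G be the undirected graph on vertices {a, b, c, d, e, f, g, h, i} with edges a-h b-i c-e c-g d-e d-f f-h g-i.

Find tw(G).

A width-1 tree decomposition is:
Bags: B1 = {a, h}  B2 = {f, h}  B3 = {d, f}  B4 = {d, e}  B5 = {c, e}  B6 = {c, g}  B7 = {g, i}  B8 = {b, i}
Tree: B1–B2, B2–B3, B3–B4, B4–B5, B5–B6, B6–B7, B7–B8
Every bag has size at most 2, so the width is 2 − 1 = 1 and tw(G) ≤ 1. Since G has at least one edge (e.g. a–h), it is not an edgeless graph, so tw(G) ≥ 1. Combining the bounds, tw(G) = 1.

1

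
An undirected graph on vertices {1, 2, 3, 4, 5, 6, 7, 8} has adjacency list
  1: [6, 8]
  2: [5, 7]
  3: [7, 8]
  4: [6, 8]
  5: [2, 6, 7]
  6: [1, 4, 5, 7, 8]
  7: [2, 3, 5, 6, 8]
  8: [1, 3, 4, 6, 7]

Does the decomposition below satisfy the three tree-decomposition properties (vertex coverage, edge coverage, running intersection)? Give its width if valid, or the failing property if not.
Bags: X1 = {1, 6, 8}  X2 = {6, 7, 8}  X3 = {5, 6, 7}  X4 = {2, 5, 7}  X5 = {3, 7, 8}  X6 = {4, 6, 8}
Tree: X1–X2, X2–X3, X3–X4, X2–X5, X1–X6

Checking the three conditions: (i) the bags cover all of {1, 2, 3, 4, 5, 6, 7, 8}; (ii) for each edge, some bag contains both endpoints; (iii) the bags containing any fixed vertex form a subtree. All hold, so the decomposition is valid with width 3 − 1 = 2.

Yes; width 2.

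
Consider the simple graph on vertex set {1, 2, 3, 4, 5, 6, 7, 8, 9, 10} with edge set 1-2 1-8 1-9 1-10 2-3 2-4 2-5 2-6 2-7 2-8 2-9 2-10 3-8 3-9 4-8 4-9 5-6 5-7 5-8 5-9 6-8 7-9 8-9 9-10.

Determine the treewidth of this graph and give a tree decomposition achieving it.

Every bag has size at most 4, so the width is 4 − 1 = 3 and tw(G) ≤ 3. Conversely, {1, 2, 8, 9} is a clique of size 4, and the vertices of any clique must share a bag in every tree decomposition; so some bag has ≥ 4 vertices and tw(G) ≥ 3. Combining the bounds, tw(G) = 3.

Treewidth 3.
One such decomposition:
Bags: B1 = {2, 4, 8, 9}  B2 = {2, 5, 8, 9}  B3 = {2, 3, 8, 9}  B4 = {1, 2, 8, 9}  B5 = {2, 5, 7, 9}  B6 = {2, 5, 6, 8}  B7 = {1, 2, 9, 10}
Tree: B1–B2, B2–B3, B3–B4, B2–B5, B2–B6, B4–B7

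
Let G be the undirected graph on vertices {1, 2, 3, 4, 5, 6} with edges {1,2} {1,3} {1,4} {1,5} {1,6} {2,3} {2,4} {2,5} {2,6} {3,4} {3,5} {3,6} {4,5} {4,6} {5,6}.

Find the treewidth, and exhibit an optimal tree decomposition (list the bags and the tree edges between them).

Treewidth 5.
One optimal decomposition is:
Bags: B1 = {1, 2, 3, 4, 5, 6}
Tree: (single bag)

With just one bag of size 6, the width is 6 − 1 = 5, so tw(G) ≤ 5. For the lower bound, the 6 vertices {1, 2, 3, 4, 5, 6} are pairwise adjacent, and any tree decomposition puts a clique entirely inside one bag — forcing width ≥ 5. Therefore the treewidth is 5.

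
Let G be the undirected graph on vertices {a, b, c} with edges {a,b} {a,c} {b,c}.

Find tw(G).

2

A width-2 tree decomposition is:
Bags: B1 = {a, b, c}
Tree: (single bag)
A single bag containing all 3 vertices is trivially a valid decomposition of width 2. On the other hand G contains the 3-clique {a, b, c}. A clique must lie in a single bag of any decomposition, so no decomposition can have width below 2. Hence tw(G) = 2 exactly.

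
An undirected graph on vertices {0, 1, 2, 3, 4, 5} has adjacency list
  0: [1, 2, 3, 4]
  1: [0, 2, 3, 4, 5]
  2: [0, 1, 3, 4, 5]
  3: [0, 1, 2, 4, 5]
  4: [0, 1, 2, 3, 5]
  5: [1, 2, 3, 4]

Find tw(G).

4

A width-4 tree decomposition is:
Bags: B1 = {1, 2, 3, 4, 5}  B2 = {0, 1, 2, 3, 4}
Tree: B1–B2
Every bag has size at most 5, so the width is 5 − 1 = 4 and tw(G) ≤ 4. For the lower bound, the 5 vertices {0, 1, 2, 3, 4} are pairwise adjacent, and any tree decomposition puts a clique entirely inside one bag — forcing width ≥ 4. Hence tw(G) = 4 exactly.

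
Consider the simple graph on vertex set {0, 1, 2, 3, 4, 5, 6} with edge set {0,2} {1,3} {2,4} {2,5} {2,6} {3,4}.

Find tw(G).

A width-1 tree decomposition is:
Bags: B1 = {2, 4}  B2 = {0, 2}  B3 = {3, 4}  B4 = {2, 5}  B5 = {2, 6}  B6 = {1, 3}
Tree: B1–B2, B1–B3, B2–B4, B2–B5, B3–B6
Every bag has size at most 2, so the width is 2 − 1 = 1 and tw(G) ≤ 1. G has an edge, so its treewidth is at least 1. Therefore the treewidth is 1.

1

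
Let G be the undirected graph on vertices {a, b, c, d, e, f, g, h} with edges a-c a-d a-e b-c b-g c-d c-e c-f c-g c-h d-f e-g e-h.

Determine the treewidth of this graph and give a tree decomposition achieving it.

Treewidth 2.
One optimal decomposition is:
Bags: B1 = {c, e, g}  B2 = {a, c, e}  B3 = {a, c, d}  B4 = {c, e, h}  B5 = {c, d, f}  B6 = {b, c, g}
Tree: B1–B2, B2–B3, B2–B4, B3–B5, B1–B6

Every bag has size at most 3, so the width is 3 − 1 = 2 and tw(G) ≤ 2. On the other hand G contains the 3-clique {c, d, f}. A clique must lie in a single bag of any decomposition, so no decomposition can have width below 2. Combining the bounds, tw(G) = 2.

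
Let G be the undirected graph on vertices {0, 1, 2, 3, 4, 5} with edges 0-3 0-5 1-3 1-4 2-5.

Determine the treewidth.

1

A width-1 tree decomposition is:
Bags: B1 = {2, 5}  B2 = {0, 5}  B3 = {0, 3}  B4 = {1, 3}  B5 = {1, 4}
Tree: B1–B2, B2–B3, B3–B4, B4–B5
The largest bag has 2 vertices, giving width 1; this decomposition certifies tw(G) ≤ 1. Any graph with an edge has treewidth ≥ 1, and G has the edge 2–5. Hence tw(G) = 1 exactly.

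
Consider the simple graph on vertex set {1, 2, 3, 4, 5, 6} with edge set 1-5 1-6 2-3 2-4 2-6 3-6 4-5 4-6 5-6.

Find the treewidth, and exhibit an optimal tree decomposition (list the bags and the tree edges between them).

Treewidth 2.
Bags: B1 = {2, 4, 6}  B2 = {4, 5, 6}  B3 = {1, 5, 6}  B4 = {2, 3, 6}
Tree: B1–B2, B2–B3, B1–B4

The largest bag has 3 vertices, giving width 2; this decomposition certifies tw(G) ≤ 2. For the lower bound, the 3 vertices {1, 5, 6} are pairwise adjacent, and any tree decomposition puts a clique entirely inside one bag — forcing width ≥ 2. Combining the bounds, tw(G) = 2.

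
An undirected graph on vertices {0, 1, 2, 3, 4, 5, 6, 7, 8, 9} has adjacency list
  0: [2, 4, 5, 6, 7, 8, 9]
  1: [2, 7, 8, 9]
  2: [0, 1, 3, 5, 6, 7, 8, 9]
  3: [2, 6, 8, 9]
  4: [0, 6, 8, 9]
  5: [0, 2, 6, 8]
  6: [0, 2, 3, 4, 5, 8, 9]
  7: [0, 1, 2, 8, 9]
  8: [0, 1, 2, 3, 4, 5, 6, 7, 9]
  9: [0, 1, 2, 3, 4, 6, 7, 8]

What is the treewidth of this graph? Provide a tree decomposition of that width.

Treewidth 4.
Bags: B1 = {0, 2, 6, 8, 9}  B2 = {0, 4, 6, 8, 9}  B3 = {0, 2, 5, 6, 8}  B4 = {2, 3, 6, 8, 9}  B5 = {0, 2, 7, 8, 9}  B6 = {1, 2, 7, 8, 9}
Tree: B1–B2, B1–B3, B1–B4, B1–B5, B5–B6

Each bag holds 5 vertices, so the decomposition has width 4, which upper-bounds the treewidth. On the other hand G contains the 5-clique {0, 2, 6, 8, 9}. A clique must lie in a single bag of any decomposition, so no decomposition can have width below 4. Therefore the treewidth is 4.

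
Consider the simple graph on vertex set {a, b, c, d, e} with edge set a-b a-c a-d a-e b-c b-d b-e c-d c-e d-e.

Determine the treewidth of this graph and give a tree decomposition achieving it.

Treewidth 4.
One such decomposition:
Bags: B1 = {a, b, c, d, e}
Tree: (single bag)

A single bag containing all 5 vertices is trivially a valid decomposition of width 4. Conversely, {a, b, c, d, e} is a clique of size 5, and the vertices of any clique must share a bag in every tree decomposition; so some bag has ≥ 5 vertices and tw(G) ≥ 4. Hence tw(G) = 4 exactly.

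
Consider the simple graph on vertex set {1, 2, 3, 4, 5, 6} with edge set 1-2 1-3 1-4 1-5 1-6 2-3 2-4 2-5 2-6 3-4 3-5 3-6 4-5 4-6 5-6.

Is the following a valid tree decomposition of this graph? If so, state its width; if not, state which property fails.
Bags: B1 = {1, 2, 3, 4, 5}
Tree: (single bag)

No — vertex 6 appears in no bag.

A tree decomposition must satisfy three properties: every vertex lies in some bag; for every edge, both endpoints lie together in some bag; and for every vertex, the bags containing it form a connected subtree. Here vertex 6 appears in no bag, so the decomposition is invalid.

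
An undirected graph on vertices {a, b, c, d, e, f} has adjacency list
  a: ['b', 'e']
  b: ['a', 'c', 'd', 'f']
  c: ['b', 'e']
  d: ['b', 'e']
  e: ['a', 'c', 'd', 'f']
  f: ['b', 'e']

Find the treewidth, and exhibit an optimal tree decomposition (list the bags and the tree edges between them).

Treewidth 2.
One such decomposition:
Bags: B1 = {b, e, f}  B2 = {a, b, e}  B3 = {b, d, e}  B4 = {b, c, e}
Tree: B1–B2, B2–B3, B3–B4

The largest bag has 3 vertices, giving width 2; this decomposition certifies tw(G) ≤ 2. Since e–f–b–a–e is a cycle in G, G is not acyclic. Forests are exactly the graphs of treewidth ≤ 1, so tw(G) ≥ 2. The upper and lower bounds meet at 2, so that is the treewidth.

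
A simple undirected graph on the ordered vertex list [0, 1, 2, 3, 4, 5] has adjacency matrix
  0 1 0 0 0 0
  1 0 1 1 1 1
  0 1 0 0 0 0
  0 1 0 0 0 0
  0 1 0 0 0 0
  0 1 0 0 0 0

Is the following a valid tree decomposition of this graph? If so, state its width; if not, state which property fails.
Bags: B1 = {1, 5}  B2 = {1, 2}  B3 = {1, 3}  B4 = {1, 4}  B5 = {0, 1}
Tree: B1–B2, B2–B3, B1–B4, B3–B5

Yes; width 1.

Vertex coverage: the bags together contain {0, 1, 2, 3, 4, 5}, the full vertex set. Edge coverage: each edge of G has both endpoints in at least one bag. Running intersection: for every vertex, the bags containing it form a connected subtree. All three properties hold, so this is a valid tree decomposition of width max|bag| − 1 = 1, and hence tw(G) ≤ 1.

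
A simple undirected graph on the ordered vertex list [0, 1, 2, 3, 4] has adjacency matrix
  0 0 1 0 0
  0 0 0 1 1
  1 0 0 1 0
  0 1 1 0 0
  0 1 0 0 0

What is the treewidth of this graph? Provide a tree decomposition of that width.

Every bag has size at most 2, so the width is 2 − 1 = 1 and tw(G) ≤ 1. Since G has at least one edge (e.g. 4–1), it is not an edgeless graph, so tw(G) ≥ 1. Therefore the treewidth is 1.

Treewidth 1.
One optimal decomposition is:
Bags: B1 = {1, 4}  B2 = {1, 3}  B3 = {2, 3}  B4 = {0, 2}
Tree: B1–B2, B2–B3, B3–B4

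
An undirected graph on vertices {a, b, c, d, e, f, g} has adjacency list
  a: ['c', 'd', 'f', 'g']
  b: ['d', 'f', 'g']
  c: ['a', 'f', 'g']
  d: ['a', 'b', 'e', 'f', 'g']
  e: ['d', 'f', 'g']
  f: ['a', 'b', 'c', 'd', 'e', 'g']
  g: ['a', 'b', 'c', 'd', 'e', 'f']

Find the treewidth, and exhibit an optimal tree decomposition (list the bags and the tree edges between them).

Treewidth 3.
One such decomposition:
Bags: B1 = {a, d, f, g}  B2 = {a, c, f, g}  B3 = {d, e, f, g}  B4 = {b, d, f, g}
Tree: B1–B2, B1–B3, B1–B4

Every bag has size at most 4, so the width is 4 − 1 = 3 and tw(G) ≤ 3. Conversely, {d, e, f, g} is a clique of size 4, and the vertices of any clique must share a bag in every tree decomposition; so some bag has ≥ 4 vertices and tw(G) ≥ 3. Hence tw(G) = 3 exactly.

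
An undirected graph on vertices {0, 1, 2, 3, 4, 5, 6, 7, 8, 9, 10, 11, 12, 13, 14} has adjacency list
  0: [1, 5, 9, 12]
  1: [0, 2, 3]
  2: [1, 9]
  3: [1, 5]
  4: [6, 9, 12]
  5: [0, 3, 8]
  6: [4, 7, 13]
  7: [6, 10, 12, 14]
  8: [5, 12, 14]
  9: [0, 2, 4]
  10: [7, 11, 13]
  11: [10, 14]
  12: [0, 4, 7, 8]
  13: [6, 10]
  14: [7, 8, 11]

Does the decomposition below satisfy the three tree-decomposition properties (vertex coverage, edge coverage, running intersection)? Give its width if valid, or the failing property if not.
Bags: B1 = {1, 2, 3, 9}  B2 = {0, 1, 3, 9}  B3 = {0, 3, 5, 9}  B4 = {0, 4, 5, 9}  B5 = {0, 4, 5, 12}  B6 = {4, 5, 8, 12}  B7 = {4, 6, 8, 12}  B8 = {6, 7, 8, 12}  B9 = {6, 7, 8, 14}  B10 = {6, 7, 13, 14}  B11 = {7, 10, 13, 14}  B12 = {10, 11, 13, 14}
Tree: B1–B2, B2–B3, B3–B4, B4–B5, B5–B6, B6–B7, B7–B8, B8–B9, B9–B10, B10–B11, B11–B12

Yes; width 3.

Checking the three conditions: (i) the bags cover all of {0, 1, 2, 3, 4, 5, 6, 7, 8, 9, 10, 11, 12, 13, 14}; (ii) for each edge, some bag contains both endpoints; (iii) the bags containing any fixed vertex form a subtree. All hold, so the decomposition is valid with width 4 − 1 = 3.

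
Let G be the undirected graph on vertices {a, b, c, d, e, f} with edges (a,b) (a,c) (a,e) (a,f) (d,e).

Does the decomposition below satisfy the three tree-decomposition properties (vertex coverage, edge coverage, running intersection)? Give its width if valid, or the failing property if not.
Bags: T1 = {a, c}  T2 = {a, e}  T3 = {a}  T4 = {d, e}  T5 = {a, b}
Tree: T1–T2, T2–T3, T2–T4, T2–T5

No — vertex f appears in no bag.

A tree decomposition must satisfy three properties: every vertex lies in some bag; for every edge, both endpoints lie together in some bag; and for every vertex, the bags containing it form a connected subtree. Here vertex f appears in no bag, so the decomposition is invalid.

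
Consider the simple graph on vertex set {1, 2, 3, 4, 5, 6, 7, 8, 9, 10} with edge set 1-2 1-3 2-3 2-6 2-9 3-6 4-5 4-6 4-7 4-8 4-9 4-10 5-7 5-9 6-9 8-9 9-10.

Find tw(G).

A width-2 tree decomposition is:
Bags: B1 = {4, 5, 7}  B2 = {4, 5, 9}  B3 = {4, 6, 9}  B4 = {2, 6, 9}  B5 = {4, 8, 9}  B6 = {4, 9, 10}  B7 = {2, 3, 6}  B8 = {1, 2, 3}
Tree: B1–B2, B2–B3, B3–B4, B2–B5, B2–B6, B4–B7, B7–B8
The largest bag has 3 vertices, giving width 2; this decomposition certifies tw(G) ≤ 2. For the lower bound, the 3 vertices {1, 2, 3} are pairwise adjacent, and any tree decomposition puts a clique entirely inside one bag — forcing width ≥ 2. The upper and lower bounds meet at 2, so that is the treewidth.

2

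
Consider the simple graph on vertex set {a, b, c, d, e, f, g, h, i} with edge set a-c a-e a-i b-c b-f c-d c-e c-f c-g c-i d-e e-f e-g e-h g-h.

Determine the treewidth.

2

A width-2 tree decomposition is:
Bags: B1 = {c, e, g}  B2 = {e, g, h}  B3 = {c, d, e}  B4 = {c, e, f}  B5 = {b, c, f}  B6 = {a, c, e}  B7 = {a, c, i}
Tree: B1–B2, B1–B3, B1–B4, B4–B5, B1–B6, B6–B7
The largest bag has 3 vertices, giving width 2; this decomposition certifies tw(G) ≤ 2. For the lower bound, the 3 vertices {e, g, h} are pairwise adjacent, and any tree decomposition puts a clique entirely inside one bag — forcing width ≥ 2. Combining the bounds, tw(G) = 2.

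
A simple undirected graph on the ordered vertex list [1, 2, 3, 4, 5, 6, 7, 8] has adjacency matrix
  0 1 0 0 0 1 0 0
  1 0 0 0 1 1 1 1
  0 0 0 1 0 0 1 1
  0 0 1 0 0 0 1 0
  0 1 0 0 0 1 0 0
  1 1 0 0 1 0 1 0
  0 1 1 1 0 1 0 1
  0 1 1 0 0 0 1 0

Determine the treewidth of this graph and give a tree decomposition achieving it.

Treewidth 2.
Bags: B1 = {3, 7, 8}  B2 = {2, 7, 8}  B3 = {3, 4, 7}  B4 = {2, 6, 7}  B5 = {2, 5, 6}  B6 = {1, 2, 6}
Tree: B1–B2, B1–B3, B2–B4, B4–B5, B4–B6

Every bag has size at most 3, so the width is 3 − 1 = 2 and tw(G) ≤ 2. Conversely, {2, 7, 8} is a clique of size 3, and the vertices of any clique must share a bag in every tree decomposition; so some bag has ≥ 3 vertices and tw(G) ≥ 2. Hence tw(G) = 2 exactly.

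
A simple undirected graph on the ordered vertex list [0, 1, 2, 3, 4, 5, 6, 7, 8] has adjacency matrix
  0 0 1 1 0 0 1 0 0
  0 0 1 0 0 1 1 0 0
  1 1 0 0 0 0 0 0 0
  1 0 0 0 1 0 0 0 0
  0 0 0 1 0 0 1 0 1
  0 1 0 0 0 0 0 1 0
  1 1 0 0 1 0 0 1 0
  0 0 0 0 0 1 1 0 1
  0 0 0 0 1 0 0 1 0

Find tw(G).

3

A width-3 tree decomposition is:
Bags: B1 = {0, 1, 2, 3}  B2 = {0, 1, 3, 6}  B3 = {1, 3, 4, 6}  B4 = {1, 4, 5, 6}  B5 = {4, 5, 6, 7}  B6 = {4, 5, 7, 8}
Tree: B1–B2, B2–B3, B3–B4, B4–B5, B5–B6
The largest bag has 4 vertices, giving width 3; this decomposition certifies tw(G) ≤ 3. For the lower bound: the 4 vertex sets {0,2,3}, {1}, {6}, {4,5,7,8} are disjoint, each induces a connected subgraph, and every pair is joined by at least one edge of G. Contracting each set to a single vertex therefore yields K_{4} as a minor, and since treewidth is minor-monotone, tw(G) ≥ tw(K_{4}) = 3. Hence tw(G) = 3 exactly.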